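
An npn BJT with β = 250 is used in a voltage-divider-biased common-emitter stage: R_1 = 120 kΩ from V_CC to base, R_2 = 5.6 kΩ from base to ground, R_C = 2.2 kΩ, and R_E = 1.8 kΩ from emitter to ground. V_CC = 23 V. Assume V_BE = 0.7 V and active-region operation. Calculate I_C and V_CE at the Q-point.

Thevenize the base divider: V_Th = V_CC·R_2/(R_1+R_2) = 23×5.6/126 = 1.03 V, R_Th = R_1‖R_2 = 5.35 kΩ.
Base-emitter loop: V_Th = I_B·R_Th + V_BE + (β+1)I_B·R_E, so I_B = (1.03 − 0.7) / (5.35 + 251×1.8) = 0.000712 mA.
I_C = β·I_B = 250×0.000712 = 0.178 mA, and I_E = (β+1)I_B = 0.179 mA.
V_CE = V_CC − I_C·R_C − I_E·R_E = 23 − 0.178×2.2 − 0.179×1.8 = 22.3 V.
V_CE = 22.3 V > 0.2 V confirms active-region operation.

I_C ≈ 0.18 mA, V_CE ≈ 22 V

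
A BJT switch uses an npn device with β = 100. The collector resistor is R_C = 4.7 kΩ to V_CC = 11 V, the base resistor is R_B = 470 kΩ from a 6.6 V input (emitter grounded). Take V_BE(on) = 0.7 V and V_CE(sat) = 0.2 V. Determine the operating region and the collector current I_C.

Assume active. Base-emitter loop: I_B = (V_BB − V_BE)/R_B = (6.6 − 0.7)/470 = 0.0126 mA.
I_C = β·I_B = 100×0.0126 = 1.26 mA.
V_CE = V_CC − I_C·R_C = 11 − 1.26×4.7 = 5.1 V > V_CE(sat), so the active-region assumption holds.

active; I_C ≈ 1.3 mA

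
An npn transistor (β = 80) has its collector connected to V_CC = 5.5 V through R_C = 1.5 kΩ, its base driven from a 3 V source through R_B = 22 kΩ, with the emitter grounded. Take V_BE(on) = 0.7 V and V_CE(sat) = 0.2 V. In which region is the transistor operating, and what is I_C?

saturation; I_C ≈ 3.5 mA

Assume active: I_B = (3 − 0.7)/22 = 0.105 mA, giving I_C = β·I_B = 8.36 mA.
But then V_CE = 5.5 − 8.36×1.5 = -7.05 V < V_CE(sat) = 0.2 V — impossible in the active region.
So the transistor is saturated. With V_CE = 0.2 V, I_C = (V_CC − 0.2)/R_C = 5.3/1.5 = 3.53 mA.
Check: β·I_B = 8.36 mA > I_C = 3.53 mA, confirming saturation.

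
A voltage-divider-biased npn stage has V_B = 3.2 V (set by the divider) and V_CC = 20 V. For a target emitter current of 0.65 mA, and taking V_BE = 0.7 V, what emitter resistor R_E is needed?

V_E = V_B − V_BE = 3.2 − 0.7 = 2.5 V.
R_E = V_E / I_E = 2.5 / 0.65 = 3.85 kΩ.

R_E ≈ 3.8 kΩ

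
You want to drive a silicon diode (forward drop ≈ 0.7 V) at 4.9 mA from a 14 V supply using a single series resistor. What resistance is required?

R ≈ 2.7 kΩ

The resistor drops V_S − V_D = 14 − 0.7 = 13.3 V at 4.9 mA.
R = 13.3 V / 4.9 mA = 2.71 kΩ.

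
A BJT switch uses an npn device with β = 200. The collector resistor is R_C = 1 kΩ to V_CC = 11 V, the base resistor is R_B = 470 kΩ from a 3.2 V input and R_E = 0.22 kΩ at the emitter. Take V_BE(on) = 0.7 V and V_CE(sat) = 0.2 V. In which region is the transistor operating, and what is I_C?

Assume active. Base-emitter loop: I_B = (V_BB − V_BE)/(R_B + (β+1)R_E) = (3.2 − 0.7)/(470 + 201×0.22) = 0.00486 mA.
I_C = β·I_B = 200×0.00486 = 0.972 mA.
V_CE = V_CC − I_C·R_C − I_E·R_E = 11 − 0.972×1 − 0.977×0.22 = 9.81 V > V_CE(sat), so the active-region assumption holds.

active; I_C ≈ 0.97 mA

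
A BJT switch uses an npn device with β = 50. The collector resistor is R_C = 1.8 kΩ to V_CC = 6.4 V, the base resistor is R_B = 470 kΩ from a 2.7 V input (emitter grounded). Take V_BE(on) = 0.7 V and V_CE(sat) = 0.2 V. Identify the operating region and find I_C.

Assume active. Base-emitter loop: I_B = (V_BB − V_BE)/R_B = (2.7 − 0.7)/470 = 0.00426 mA.
I_C = β·I_B = 50×0.00426 = 0.213 mA.
V_CE = V_CC − I_C·R_C = 6.4 − 0.213×1.8 = 6.02 V > V_CE(sat), so the active-region assumption holds.

active; I_C ≈ 0.21 mA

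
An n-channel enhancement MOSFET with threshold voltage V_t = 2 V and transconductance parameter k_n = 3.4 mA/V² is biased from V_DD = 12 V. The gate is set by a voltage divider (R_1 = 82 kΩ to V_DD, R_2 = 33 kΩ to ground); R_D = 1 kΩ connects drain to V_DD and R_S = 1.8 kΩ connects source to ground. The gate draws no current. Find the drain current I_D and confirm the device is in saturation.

I_D ≈ 0.5 mA

V_G = V_DD·R_2/(R_1+R_2) = 12×33/115 = 3.44 V.
Assume saturation: I_D = (k_n/2)(V_GS − V_t)² with V_GS = V_G − I_D·R_S = 3.44 − 1.8·I_D.
Substituting gives 5.51·I_D² − 9.83·I_D + 3.54 = 0, with roots I_D = 0.5 or 1.28 mA.
The root I_D = 1.28 mA gives V_GS = 1.13 V ≤ V_t, so take I_D = 0.5 mA.
Then V_GS = 2.54 V and V_DS = V_DD − I_D(R_D+R_S) = 12 − 0.5×2.8 = 10.6 V.
Saturation requires V_DS ≥ V_GS − V_t = 0.543 V; 10.6 ≥ 0.543 ✓.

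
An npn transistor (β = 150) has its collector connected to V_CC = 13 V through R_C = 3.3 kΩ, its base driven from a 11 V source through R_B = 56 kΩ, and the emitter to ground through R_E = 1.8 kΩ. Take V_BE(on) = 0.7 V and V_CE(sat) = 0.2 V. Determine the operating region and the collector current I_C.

saturation; I_C ≈ 2.5 mA

Assume active: I_B = (11 − 0.7)/(56 + 151×1.8) = 0.0314 mA, I_C = β·I_B = 4.71 mA.
Then V_CE = 13 − 4.71×3.3 − 4.74×1.8 = -11.1 V < 0.2 V — the active assumption fails.
Re-solve with V_CE = 0.2 V. KCL at the emitter: V_E/R_E = (V_BB−0.7−V_E)/R_B + (V_CC−0.2−V_E)/R_C, giving V_E = 4.64 V.
I_C = (V_CC − 0.2 − V_E)/R_C = (12.8 − 4.64)/3.3 = 2.47 mA.
Check: I_B = (10.3 − 4.64)/56 = 0.101 mA, and β·I_B = 15.2 mA > I_C, confirming saturation.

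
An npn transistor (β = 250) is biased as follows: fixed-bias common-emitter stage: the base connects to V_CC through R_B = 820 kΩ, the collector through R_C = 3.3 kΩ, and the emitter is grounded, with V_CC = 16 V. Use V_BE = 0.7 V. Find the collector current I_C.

Base loop: V_CC = I_B·R_B + V_BE, so I_B = (16 − 0.7)/820 kΩ = 0.0187 mA.
In the active region I_C = β·I_B = 250 × 0.0187 = 4.66 mA.
Collector loop: V_CE = V_CC − I_C·R_C = 16 − 4.66×3.3 = 0.607 V.
Since V_CE = 0.607 V > V_CE(sat) ≈ 0.2 V, the transistor is in the active region as assumed.

I_C ≈ 4.7 mA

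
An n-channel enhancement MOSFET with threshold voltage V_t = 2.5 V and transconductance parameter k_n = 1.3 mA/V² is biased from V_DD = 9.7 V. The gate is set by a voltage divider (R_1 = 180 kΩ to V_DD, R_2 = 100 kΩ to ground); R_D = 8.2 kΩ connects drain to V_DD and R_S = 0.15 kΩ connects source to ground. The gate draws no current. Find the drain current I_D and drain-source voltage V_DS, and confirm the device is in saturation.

I_D ≈ 0.51 mA, V_DS ≈ 5.4 V

V_G = V_DD·R_2/(R_1+R_2) = 9.7×100/280 = 3.46 V.
Assume saturation: I_D = (k_n/2)(V_GS − V_t)² with V_GS = V_G − I_D·R_S = 3.46 − 0.15·I_D.
Substituting gives 0.0146·I_D² − 1.19·I_D + 0.604 = 0, with roots I_D = 0.512 or 80.7 mA.
The root I_D = 80.7 mA gives V_GS = -8.64 V ≤ V_t, so take I_D = 0.512 mA.
Then V_GS = 3.39 V and V_DS = V_DD − I_D(R_D+R_S) = 9.7 − 0.512×8.35 = 5.43 V.
Saturation requires V_DS ≥ V_GS − V_t = 0.887 V; 5.43 ≥ 0.887 ✓.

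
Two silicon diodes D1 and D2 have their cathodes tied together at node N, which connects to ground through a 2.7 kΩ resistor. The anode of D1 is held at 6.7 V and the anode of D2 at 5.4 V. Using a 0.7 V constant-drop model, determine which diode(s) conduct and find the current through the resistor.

Assume both conduct. Then node N would need to be at both 6.7−0.7 = 6 V and 5.4−0.7 = 4.7 V, which is impossible.
Assume only D1 conducts: V_N = 6.7 − 0.7 = 6 V, so I_R = 6/2.7 = 2.22 mA.
Check D2: its anode-to-cathode voltage is 5.4 − 6 = -0.6 V < 0.7 V, so it is off. The assumption is consistent.

Only D1 conducts; I_R ≈ 2.2 mA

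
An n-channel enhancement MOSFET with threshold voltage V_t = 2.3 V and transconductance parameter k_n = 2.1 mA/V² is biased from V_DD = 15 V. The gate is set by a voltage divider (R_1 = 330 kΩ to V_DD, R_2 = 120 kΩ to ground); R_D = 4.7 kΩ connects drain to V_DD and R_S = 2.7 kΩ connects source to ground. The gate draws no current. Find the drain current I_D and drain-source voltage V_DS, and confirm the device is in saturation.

V_G = V_DD·R_2/(R_1+R_2) = 15×120/450 = 4 V.
Assume saturation: I_D = (k_n/2)(V_GS − V_t)² with V_GS = V_G − I_D·R_S = 4 − 2.7·I_D.
Substituting gives 7.65·I_D² − 10.6·I_D + 3.03 = 0, with roots I_D = 0.401 or 0.989 mA.
The root I_D = 0.989 mA gives V_GS = 1.33 V ≤ V_t, so take I_D = 0.401 mA.
Then V_GS = 2.92 V and V_DS = V_DD − I_D(R_D+R_S) = 15 − 0.401×7.4 = 12 V.
Saturation requires V_DS ≥ V_GS − V_t = 0.618 V; 12 ≥ 0.618 ✓.

I_D ≈ 0.4 mA, V_DS ≈ 12 V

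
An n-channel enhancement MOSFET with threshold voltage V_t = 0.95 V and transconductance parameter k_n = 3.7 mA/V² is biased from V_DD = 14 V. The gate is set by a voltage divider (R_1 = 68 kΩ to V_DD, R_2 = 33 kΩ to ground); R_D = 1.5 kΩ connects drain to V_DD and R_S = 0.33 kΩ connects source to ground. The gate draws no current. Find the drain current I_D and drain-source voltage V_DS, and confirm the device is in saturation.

V_G = V_DD·R_2/(R_1+R_2) = 14×33/101 = 4.57 V.
Assume saturation: I_D = (k_n/2)(V_GS − V_t)² with V_GS = V_G − I_D·R_S = 4.57 − 0.33·I_D.
Substituting gives 0.201·I_D² − 5.43·I_D + 24.3 = 0, with roots I_D = 5.68 or 21.3 mA.
The root I_D = 21.3 mA gives V_GS = -2.44 V ≤ V_t, so take I_D = 5.68 mA.
Then V_GS = 2.7 V and V_DS = V_DD − I_D(R_D+R_S) = 14 − 5.68×1.83 = 3.61 V.
Saturation requires V_DS ≥ V_GS − V_t = 1.75 V; 3.61 ≥ 1.75 ✓.

I_D ≈ 5.7 mA, V_DS ≈ 3.6 V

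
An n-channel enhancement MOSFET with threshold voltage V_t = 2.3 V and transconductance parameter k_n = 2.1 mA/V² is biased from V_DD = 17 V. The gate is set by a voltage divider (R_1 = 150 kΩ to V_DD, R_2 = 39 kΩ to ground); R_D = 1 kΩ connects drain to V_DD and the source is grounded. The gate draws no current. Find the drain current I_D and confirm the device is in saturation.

V_G = V_DD·R_2/(R_1+R_2) = 17×39/189 = 3.51 V. With the source grounded, V_GS = V_G = 3.51 V.
Assume saturation: I_D = (k_n/2)(V_GS − V_t)² = (2.1/2)×(3.51 − 2.3)² = 1.05×1.21² = 1.53 mA.
V_DS = V_DD − I_D·R_D = 17 − 1.53×1 = 15.5 V.
Saturation requires V_DS ≥ V_GS − V_t = 1.21 V; 15.5 ≥ 1.21 ✓.

I_D ≈ 1.5 mA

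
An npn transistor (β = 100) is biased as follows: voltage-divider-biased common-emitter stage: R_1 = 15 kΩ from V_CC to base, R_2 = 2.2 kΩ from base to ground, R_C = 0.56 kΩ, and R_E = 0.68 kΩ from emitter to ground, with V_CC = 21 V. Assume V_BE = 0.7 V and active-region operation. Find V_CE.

V_CE ≈ 17 V

Thevenize the base divider: V_Th = V_CC·R_2/(R_1+R_2) = 21×2.2/17.2 = 2.69 V, R_Th = R_1‖R_2 = 1.92 kΩ.
Base-emitter loop: V_Th = I_B·R_Th + V_BE + (β+1)I_B·R_E, so I_B = (2.69 − 0.7) / (1.92 + 101×0.68) = 0.0281 mA.
I_C = β·I_B = 100×0.0281 = 2.81 mA, and I_E = (β+1)I_B = 2.84 mA.
V_CE = V_CC − I_C·R_C − I_E·R_E = 21 − 2.81×0.56 − 2.84×0.68 = 17.5 V.
V_CE = 17.5 V > 0.2 V confirms active-region operation.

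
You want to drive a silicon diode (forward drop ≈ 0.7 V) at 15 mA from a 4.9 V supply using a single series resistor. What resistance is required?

The resistor drops V_S − V_D = 4.9 − 0.7 = 4.2 V at 15 mA.
R = 4.2 V / 15 mA = 0.28 kΩ.

R ≈ 0.28 kΩ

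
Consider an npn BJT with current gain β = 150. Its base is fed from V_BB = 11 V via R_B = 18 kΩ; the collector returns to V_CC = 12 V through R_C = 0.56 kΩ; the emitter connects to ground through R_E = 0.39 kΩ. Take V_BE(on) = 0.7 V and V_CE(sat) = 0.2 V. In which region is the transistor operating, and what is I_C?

Assume active: I_B = (11 − 0.7)/(18 + 151×0.39) = 0.134 mA, I_C = β·I_B = 20.1 mA.
Then V_CE = 12 − 20.1×0.56 − 20.2×0.39 = -7.14 V < 0.2 V — the active assumption fails.
Re-solve with V_CE = 0.2 V. KCL at the emitter: V_E/R_E = (V_BB−0.7−V_E)/R_B + (V_CC−0.2−V_E)/R_C, giving V_E = 4.91 V.
I_C = (V_CC − 0.2 − V_E)/R_C = (11.8 − 4.91)/0.56 = 12.3 mA.
Check: I_B = (10.3 − 4.91)/18 = 0.299 mA, and β·I_B = 44.9 mA > I_C, confirming saturation.

saturation; I_C ≈ 12 mA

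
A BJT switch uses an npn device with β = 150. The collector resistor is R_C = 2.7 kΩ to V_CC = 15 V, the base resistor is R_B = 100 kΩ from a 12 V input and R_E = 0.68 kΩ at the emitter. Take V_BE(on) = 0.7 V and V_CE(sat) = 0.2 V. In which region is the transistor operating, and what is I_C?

saturation; I_C ≈ 4.4 mA

Assume active: I_B = (12 − 0.7)/(100 + 151×0.68) = 0.0558 mA, I_C = β·I_B = 8.36 mA.
Then V_CE = 15 − 8.36×2.7 − 8.42×0.68 = -13.3 V < 0.2 V — the active assumption fails.
Re-solve with V_CE = 0.2 V. KCL at the emitter: V_E/R_E = (V_BB−0.7−V_E)/R_B + (V_CC−0.2−V_E)/R_C, giving V_E = 3.02 V.
I_C = (V_CC − 0.2 − V_E)/R_C = (14.8 − 3.02)/2.7 = 4.36 mA.
Check: I_B = (11.3 − 3.02)/100 = 0.0828 mA, and β·I_B = 12.4 mA > I_C, confirming saturation.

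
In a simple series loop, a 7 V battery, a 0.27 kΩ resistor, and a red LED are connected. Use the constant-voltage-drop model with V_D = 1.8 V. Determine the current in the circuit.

I ≈ 19 mA

KVL around the loop: 7 = V_D + I·R = 1.8 + I × 0.27 kΩ.
So I = (7 − 1.8) / 0.27 kΩ = 5.2 / 0.27 = 19.3 mA.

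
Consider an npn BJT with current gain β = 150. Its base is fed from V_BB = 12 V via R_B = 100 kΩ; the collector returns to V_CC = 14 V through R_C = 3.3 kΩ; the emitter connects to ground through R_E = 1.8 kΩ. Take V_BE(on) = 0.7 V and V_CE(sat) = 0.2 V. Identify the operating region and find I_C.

saturation; I_C ≈ 2.7 mA

Assume active: I_B = (12 − 0.7)/(100 + 151×1.8) = 0.0304 mA, I_C = β·I_B = 4.56 mA.
Then V_CE = 14 − 4.56×3.3 − 4.59×1.8 = -9.31 V < 0.2 V — the active assumption fails.
Re-solve with V_CE = 0.2 V. KCL at the emitter: V_E/R_E = (V_BB−0.7−V_E)/R_B + (V_CC−0.2−V_E)/R_C, giving V_E = 4.94 V.
I_C = (V_CC − 0.2 − V_E)/R_C = (13.8 − 4.94)/3.3 = 2.68 mA.
Check: I_B = (11.3 − 4.94)/100 = 0.0636 mA, and β·I_B = 9.53 mA > I_C, confirming saturation.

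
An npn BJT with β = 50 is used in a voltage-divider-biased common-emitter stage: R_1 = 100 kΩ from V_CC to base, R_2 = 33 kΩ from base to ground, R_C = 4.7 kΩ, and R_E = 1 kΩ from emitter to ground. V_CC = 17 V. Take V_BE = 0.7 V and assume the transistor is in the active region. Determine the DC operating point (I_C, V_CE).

Thevenize the base divider: V_Th = V_CC·R_2/(R_1+R_2) = 17×33/133 = 4.22 V, R_Th = R_1‖R_2 = 24.8 kΩ.
Base-emitter loop: V_Th = I_B·R_Th + V_BE + (β+1)I_B·R_E, so I_B = (4.22 − 0.7) / (24.8 + 51×1) = 0.0464 mA.
I_C = β·I_B = 50×0.0464 = 2.32 mA, and I_E = (β+1)I_B = 2.37 mA.
V_CE = V_CC − I_C·R_C − I_E·R_E = 17 − 2.32×4.7 − 2.37×1 = 3.73 V.
V_CE = 3.73 V > 0.2 V confirms active-region operation.

I_C ≈ 2.3 mA, V_CE ≈ 3.7 V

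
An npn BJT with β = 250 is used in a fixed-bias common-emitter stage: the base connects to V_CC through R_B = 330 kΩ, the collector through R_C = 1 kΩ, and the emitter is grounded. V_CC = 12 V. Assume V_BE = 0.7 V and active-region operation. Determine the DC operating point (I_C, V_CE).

Base loop: V_CC = I_B·R_B + V_BE, so I_B = (12 − 0.7)/330 kΩ = 0.0342 mA.
In the active region I_C = β·I_B = 250 × 0.0342 = 8.56 mA.
Collector loop: V_CE = V_CC − I_C·R_C = 12 − 8.56×1 = 3.44 V.
Since V_CE = 3.44 V > V_CE(sat) ≈ 0.2 V, the transistor is in the active region as assumed.

I_C ≈ 8.6 mA, V_CE ≈ 3.4 V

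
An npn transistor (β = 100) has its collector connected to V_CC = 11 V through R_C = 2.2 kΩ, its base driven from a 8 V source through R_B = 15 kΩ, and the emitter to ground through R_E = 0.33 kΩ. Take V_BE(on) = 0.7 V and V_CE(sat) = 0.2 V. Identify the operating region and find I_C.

saturation; I_C ≈ 4.2 mA

Assume active: I_B = (8 − 0.7)/(15 + 101×0.33) = 0.151 mA, I_C = β·I_B = 15.1 mA.
Then V_CE = 11 − 15.1×2.2 − 15.3×0.33 = -27.3 V < 0.2 V — the active assumption fails.
Re-solve with V_CE = 0.2 V. KCL at the emitter: V_E/R_E = (V_BB−0.7−V_E)/R_B + (V_CC−0.2−V_E)/R_C, giving V_E = 1.52 V.
I_C = (V_CC − 0.2 − V_E)/R_C = (10.8 − 1.52)/2.2 = 4.22 mA.
Check: I_B = (7.3 − 1.52)/15 = 0.385 mA, and β·I_B = 38.5 mA > I_C, confirming saturation.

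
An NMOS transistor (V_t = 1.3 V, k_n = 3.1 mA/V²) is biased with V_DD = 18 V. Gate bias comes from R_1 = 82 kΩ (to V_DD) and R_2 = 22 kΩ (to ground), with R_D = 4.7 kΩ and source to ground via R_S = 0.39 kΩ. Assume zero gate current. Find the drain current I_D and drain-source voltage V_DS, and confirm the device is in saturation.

V_G = V_DD·R_2/(R_1+R_2) = 18×22/104 = 3.81 V.
Assume saturation: I_D = (k_n/2)(V_GS − V_t)² with V_GS = V_G − I_D·R_S = 3.81 − 0.39·I_D.
Substituting gives 0.236·I_D² − 4.03·I_D + 9.75 = 0, with roots I_D = 2.91 or 14.2 mA.
The root I_D = 14.2 mA gives V_GS = -1.73 V ≤ V_t, so take I_D = 2.91 mA.
Then V_GS = 2.67 V and V_DS = V_DD − I_D(R_D+R_S) = 18 − 2.91×5.09 = 3.17 V.
Saturation requires V_DS ≥ V_GS − V_t = 1.37 V; 3.17 ≥ 1.37 ✓.

I_D ≈ 2.9 mA, V_DS ≈ 3.2 V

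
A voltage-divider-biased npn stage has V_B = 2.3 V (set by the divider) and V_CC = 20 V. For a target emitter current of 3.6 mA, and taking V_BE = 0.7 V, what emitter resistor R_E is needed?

V_E = V_B − V_BE = 2.3 − 0.7 = 1.6 V.
R_E = V_E / I_E = 1.6 / 3.6 = 0.444 kΩ.

R_E ≈ 0.44 kΩ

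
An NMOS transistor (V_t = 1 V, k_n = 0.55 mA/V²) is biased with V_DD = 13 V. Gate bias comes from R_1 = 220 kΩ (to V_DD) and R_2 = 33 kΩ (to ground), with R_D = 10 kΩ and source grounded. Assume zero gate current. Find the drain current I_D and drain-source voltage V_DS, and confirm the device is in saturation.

I_D ≈ 0.13 mA, V_DS ≈ 12 V

V_G = V_DD·R_2/(R_1+R_2) = 13×33/253 = 1.7 V. With the source grounded, V_GS = V_G = 1.7 V.
Assume saturation: I_D = (k_n/2)(V_GS − V_t)² = (0.55/2)×(1.7 − 1)² = 0.275×0.696² = 0.133 mA.
V_DS = V_DD − I_D·R_D = 13 − 0.133×10 = 11.7 V.
Saturation requires V_DS ≥ V_GS − V_t = 0.696 V; 11.7 ≥ 0.696 ✓.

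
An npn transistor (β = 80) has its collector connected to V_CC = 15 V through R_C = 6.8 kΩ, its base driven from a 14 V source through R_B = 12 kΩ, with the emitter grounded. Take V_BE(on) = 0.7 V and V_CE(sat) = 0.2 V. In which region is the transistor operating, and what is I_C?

Assume active: I_B = (14 − 0.7)/12 = 1.11 mA, giving I_C = β·I_B = 88.7 mA.
But then V_CE = 15 − 88.7×6.8 = -588 V < V_CE(sat) = 0.2 V — impossible in the active region.
So the transistor is saturated. With V_CE = 0.2 V, I_C = (V_CC − 0.2)/R_C = 14.8/6.8 = 2.18 mA.
Check: β·I_B = 88.7 mA > I_C = 2.18 mA, confirming saturation.

saturation; I_C ≈ 2.2 mA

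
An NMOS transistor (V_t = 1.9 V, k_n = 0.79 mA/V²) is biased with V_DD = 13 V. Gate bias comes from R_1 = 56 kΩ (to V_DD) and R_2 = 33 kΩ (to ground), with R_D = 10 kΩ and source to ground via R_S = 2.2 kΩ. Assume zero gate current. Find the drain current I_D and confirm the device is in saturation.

V_G = V_DD·R_2/(R_1+R_2) = 13×33/89 = 4.82 V.
Assume saturation: I_D = (k_n/2)(V_GS − V_t)² with V_GS = V_G − I_D·R_S = 4.82 − 2.2·I_D.
Substituting gives 1.91·I_D² − 6.08·I_D + 3.37 = 0, with roots I_D = 0.716 or 2.46 mA.
The root I_D = 2.46 mA gives V_GS = -0.597 V ≤ V_t, so take I_D = 0.716 mA.
Then V_GS = 3.25 V and V_DS = V_DD − I_D(R_D+R_S) = 13 − 0.716×12.2 = 4.27 V.
Saturation requires V_DS ≥ V_GS − V_t = 1.35 V; 4.27 ≥ 1.35 ✓.

I_D ≈ 0.72 mA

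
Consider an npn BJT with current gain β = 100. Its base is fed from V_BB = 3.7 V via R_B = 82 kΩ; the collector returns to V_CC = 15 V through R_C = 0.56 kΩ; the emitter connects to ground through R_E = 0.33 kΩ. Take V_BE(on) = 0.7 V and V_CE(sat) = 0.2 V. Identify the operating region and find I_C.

active; I_C ≈ 2.6 mA

Assume active. Base-emitter loop: I_B = (V_BB − V_BE)/(R_B + (β+1)R_E) = (3.7 − 0.7)/(82 + 101×0.33) = 0.026 mA.
I_C = β·I_B = 100×0.026 = 2.6 mA.
V_CE = V_CC − I_C·R_C − I_E·R_E = 15 − 2.6×0.56 − 2.63×0.33 = 12.7 V > V_CE(sat), so the active-region assumption holds.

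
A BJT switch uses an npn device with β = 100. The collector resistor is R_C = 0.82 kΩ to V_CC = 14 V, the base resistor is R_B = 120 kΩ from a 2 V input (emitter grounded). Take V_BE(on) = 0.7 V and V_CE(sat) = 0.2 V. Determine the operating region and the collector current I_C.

active; I_C ≈ 1.1 mA

Assume active. Base-emitter loop: I_B = (V_BB − V_BE)/R_B = (2 − 0.7)/120 = 0.0108 mA.
I_C = β·I_B = 100×0.0108 = 1.08 mA.
V_CE = V_CC − I_C·R_C = 14 − 1.08×0.82 = 13.1 V > V_CE(sat), so the active-region assumption holds.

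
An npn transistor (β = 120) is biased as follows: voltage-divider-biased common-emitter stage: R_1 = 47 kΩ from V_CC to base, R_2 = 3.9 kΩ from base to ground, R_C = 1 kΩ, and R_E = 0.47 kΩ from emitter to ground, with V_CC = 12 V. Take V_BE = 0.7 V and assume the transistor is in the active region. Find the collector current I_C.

Thevenize the base divider: V_Th = V_CC·R_2/(R_1+R_2) = 12×3.9/50.9 = 0.919 V, R_Th = R_1‖R_2 = 3.6 kΩ.
Base-emitter loop: V_Th = I_B·R_Th + V_BE + (β+1)I_B·R_E, so I_B = (0.919 − 0.7) / (3.6 + 121×0.47) = 0.00363 mA.
I_C = β·I_B = 120×0.00363 = 0.435 mA, and I_E = (β+1)I_B = 0.439 mA.
V_CE = V_CC − I_C·R_C − I_E·R_E = 12 − 0.435×1 − 0.439×0.47 = 11.4 V.
V_CE = 11.4 V > 0.2 V confirms active-region operation.

I_C ≈ 0.44 mA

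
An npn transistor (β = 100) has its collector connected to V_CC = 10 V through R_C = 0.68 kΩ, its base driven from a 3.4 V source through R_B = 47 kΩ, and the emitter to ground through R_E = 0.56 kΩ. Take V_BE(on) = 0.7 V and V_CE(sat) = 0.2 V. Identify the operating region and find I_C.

Assume active. Base-emitter loop: I_B = (V_BB − V_BE)/(R_B + (β+1)R_E) = (3.4 − 0.7)/(47 + 101×0.56) = 0.0261 mA.
I_C = β·I_B = 100×0.0261 = 2.61 mA.
V_CE = V_CC − I_C·R_C − I_E·R_E = 10 − 2.61×0.68 − 2.63×0.56 = 6.75 V > V_CE(sat), so the active-region assumption holds.

active; I_C ≈ 2.6 mA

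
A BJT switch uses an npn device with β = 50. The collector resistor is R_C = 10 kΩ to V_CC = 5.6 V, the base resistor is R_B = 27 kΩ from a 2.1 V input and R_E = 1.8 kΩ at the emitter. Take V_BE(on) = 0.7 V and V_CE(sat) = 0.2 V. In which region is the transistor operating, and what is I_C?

Assume active: I_B = (2.1 − 0.7)/(27 + 51×1.8) = 0.0118 mA, I_C = β·I_B = 0.589 mA.
Then V_CE = 5.6 − 0.589×10 − 0.601×1.8 = -1.37 V < 0.2 V — the active assumption fails.
Re-solve with V_CE = 0.2 V. KCL at the emitter: V_E/R_E = (V_BB−0.7−V_E)/R_B + (V_CC−0.2−V_E)/R_C, giving V_E = 0.855 V.
I_C = (V_CC − 0.2 − V_E)/R_C = (5.4 − 0.855)/10 = 0.455 mA.
Check: I_B = (1.4 − 0.855)/27 = 0.0202 mA, and β·I_B = 1.01 mA > I_C, confirming saturation.

saturation; I_C ≈ 0.45 mA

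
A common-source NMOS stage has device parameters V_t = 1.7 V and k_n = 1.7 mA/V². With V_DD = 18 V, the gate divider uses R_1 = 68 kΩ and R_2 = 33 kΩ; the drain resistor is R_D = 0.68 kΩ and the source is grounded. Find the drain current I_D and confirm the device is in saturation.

V_G = V_DD·R_2/(R_1+R_2) = 18×33/101 = 5.88 V. With the source grounded, V_GS = V_G = 5.88 V.
Assume saturation: I_D = (k_n/2)(V_GS − V_t)² = (1.7/2)×(5.88 − 1.7)² = 0.85×4.18² = 14.9 mA.
V_DS = V_DD − I_D·R_D = 18 − 14.9×0.68 = 7.9 V.
Saturation requires V_DS ≥ V_GS − V_t = 4.18 V; 7.9 ≥ 4.18 ✓.

I_D ≈ 15 mA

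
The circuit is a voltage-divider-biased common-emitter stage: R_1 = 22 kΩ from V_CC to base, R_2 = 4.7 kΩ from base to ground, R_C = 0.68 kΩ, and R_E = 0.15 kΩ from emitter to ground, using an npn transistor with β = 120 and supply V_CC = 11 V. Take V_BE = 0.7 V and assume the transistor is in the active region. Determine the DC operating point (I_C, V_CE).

I_C ≈ 6.7 mA, V_CE ≈ 5.4 V

Thevenize the base divider: V_Th = V_CC·R_2/(R_1+R_2) = 11×4.7/26.7 = 1.94 V, R_Th = R_1‖R_2 = 3.87 kΩ.
Base-emitter loop: V_Th = I_B·R_Th + V_BE + (β+1)I_B·R_E, so I_B = (1.94 − 0.7) / (3.87 + 121×0.15) = 0.0561 mA.
I_C = β·I_B = 120×0.0561 = 6.74 mA, and I_E = (β+1)I_B = 6.79 mA.
V_CE = V_CC − I_C·R_C − I_E·R_E = 11 − 6.74×0.68 − 6.79×0.15 = 5.4 V.
V_CE = 5.4 V > 0.2 V confirms active-region operation.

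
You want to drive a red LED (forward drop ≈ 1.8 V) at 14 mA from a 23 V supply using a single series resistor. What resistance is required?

R ≈ 1.5 kΩ

The resistor drops V_S − V_D = 23 − 1.8 = 21.2 V at 14 mA.
R = 21.2 V / 14 mA = 1.51 kΩ.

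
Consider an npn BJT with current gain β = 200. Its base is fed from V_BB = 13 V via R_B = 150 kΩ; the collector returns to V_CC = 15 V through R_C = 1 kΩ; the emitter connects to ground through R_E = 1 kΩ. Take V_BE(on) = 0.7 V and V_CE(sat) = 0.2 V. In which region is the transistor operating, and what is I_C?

active; I_C ≈ 7 mA

Assume active. Base-emitter loop: I_B = (V_BB − V_BE)/(R_B + (β+1)R_E) = (13 − 0.7)/(150 + 201×1) = 0.035 mA.
I_C = β·I_B = 200×0.035 = 7.01 mA.
V_CE = V_CC − I_C·R_C − I_E·R_E = 15 − 7.01×1 − 7.04×1 = 0.948 V > V_CE(sat), so the active-region assumption holds.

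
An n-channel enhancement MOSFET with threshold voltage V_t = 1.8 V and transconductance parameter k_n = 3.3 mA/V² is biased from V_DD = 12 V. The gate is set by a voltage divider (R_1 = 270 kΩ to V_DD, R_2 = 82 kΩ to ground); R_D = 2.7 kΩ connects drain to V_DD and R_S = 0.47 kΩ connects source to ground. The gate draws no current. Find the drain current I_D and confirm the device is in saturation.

I_D ≈ 0.72 mA

V_G = V_DD·R_2/(R_1+R_2) = 12×82/352 = 2.8 V.
Assume saturation: I_D = (k_n/2)(V_GS − V_t)² with V_GS = V_G − I_D·R_S = 2.8 − 0.47·I_D.
Substituting gives 0.364·I_D² − 2.54·I_D + 1.64 = 0, with roots I_D = 0.716 or 6.26 mA.
The root I_D = 6.26 mA gives V_GS = -0.148 V ≤ V_t, so take I_D = 0.716 mA.
Then V_GS = 2.46 V and V_DS = V_DD − I_D(R_D+R_S) = 12 − 0.716×3.17 = 9.73 V.
Saturation requires V_DS ≥ V_GS − V_t = 0.659 V; 9.73 ≥ 0.659 ✓.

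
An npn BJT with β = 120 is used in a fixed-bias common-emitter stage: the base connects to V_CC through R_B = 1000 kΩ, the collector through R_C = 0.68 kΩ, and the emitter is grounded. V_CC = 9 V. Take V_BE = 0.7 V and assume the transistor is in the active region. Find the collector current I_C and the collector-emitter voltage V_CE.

Base loop: V_CC = I_B·R_B + V_BE, so I_B = (9 − 0.7)/1000 kΩ = 0.0083 mA.
In the active region I_C = β·I_B = 120 × 0.0083 = 0.996 mA.
Collector loop: V_CE = V_CC − I_C·R_C = 9 − 0.996×0.68 = 8.32 V.
Since V_CE = 8.32 V > V_CE(sat) ≈ 0.2 V, the transistor is in the active region as assumed.

I_C ≈ 1 mA, V_CE ≈ 8.3 V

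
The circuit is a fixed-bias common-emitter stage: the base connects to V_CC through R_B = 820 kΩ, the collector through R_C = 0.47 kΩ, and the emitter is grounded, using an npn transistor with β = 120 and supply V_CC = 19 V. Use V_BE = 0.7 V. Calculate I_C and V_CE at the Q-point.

Base loop: V_CC = I_B·R_B + V_BE, so I_B = (19 − 0.7)/820 kΩ = 0.0223 mA.
In the active region I_C = β·I_B = 120 × 0.0223 = 2.68 mA.
Collector loop: V_CE = V_CC − I_C·R_C = 19 − 2.68×0.47 = 17.7 V.
Since V_CE = 17.7 V > V_CE(sat) ≈ 0.2 V, the transistor is in the active region as assumed.

I_C ≈ 2.7 mA, V_CE ≈ 18 V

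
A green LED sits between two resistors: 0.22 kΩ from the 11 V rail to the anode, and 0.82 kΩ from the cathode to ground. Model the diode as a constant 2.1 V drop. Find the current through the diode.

The two resistors are in series with the diode, so KVL gives 11 = I·0.22 + 2.1 + I·0.82.
I = (11 − 2.1) / (0.22 + 0.82) kΩ = 8.9 / 1.04 = 8.56 mA.

I ≈ 8.6 mA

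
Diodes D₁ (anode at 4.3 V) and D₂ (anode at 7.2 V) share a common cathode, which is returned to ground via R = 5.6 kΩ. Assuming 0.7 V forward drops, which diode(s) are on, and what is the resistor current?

Assume both conduct. Then node N would need to be at both 4.3−0.7 = 3.6 V and 7.2−0.7 = 6.5 V, which is impossible.
Assume only D₂ conducts: V_N = 7.2 − 0.7 = 6.5 V, so I_R = 6.5/5.6 = 1.16 mA.
Check D₁: its anode-to-cathode voltage is 4.3 − 6.5 = -2.2 V < 0.7 V, so it is off. The assumption is consistent.

Only D₂ conducts; I_R ≈ 1.2 mA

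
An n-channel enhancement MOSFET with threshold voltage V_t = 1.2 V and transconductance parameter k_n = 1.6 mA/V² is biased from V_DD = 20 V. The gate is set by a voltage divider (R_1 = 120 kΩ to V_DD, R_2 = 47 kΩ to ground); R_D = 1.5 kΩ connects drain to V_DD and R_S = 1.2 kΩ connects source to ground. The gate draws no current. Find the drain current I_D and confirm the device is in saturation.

V_G = V_DD·R_2/(R_1+R_2) = 20×47/167 = 5.63 V.
Assume saturation: I_D = (k_n/2)(V_GS − V_t)² with V_GS = V_G − I_D·R_S = 5.63 − 1.2·I_D.
Substituting gives 1.15·I_D² − 9.5·I_D + 15.7 = 0, with roots I_D = 2.28 or 5.97 mA.
The root I_D = 5.97 mA gives V_GS = -1.53 V ≤ V_t, so take I_D = 2.28 mA.
Then V_GS = 2.89 V and V_DS = V_DD − I_D(R_D+R_S) = 20 − 2.28×2.7 = 13.8 V.
Saturation requires V_DS ≥ V_GS − V_t = 1.69 V; 13.8 ≥ 1.69 ✓.

I_D ≈ 2.3 mA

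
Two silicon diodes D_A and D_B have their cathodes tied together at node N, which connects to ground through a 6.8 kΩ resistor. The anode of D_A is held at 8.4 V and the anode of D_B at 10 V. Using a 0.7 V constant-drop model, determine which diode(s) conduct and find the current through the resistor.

Assume both conduct. Then node N would need to be at both 8.4−0.7 = 7.7 V and 10−0.7 = 9.3 V, which is impossible.
Assume only D_B conducts: V_N = 10 − 0.7 = 9.3 V, so I_R = 9.3/6.8 = 1.37 mA.
Check D_A: its anode-to-cathode voltage is 8.4 − 9.3 = -0.9 V < 0.7 V, so it is off. The assumption is consistent.

Only D_B conducts; I_R ≈ 1.4 mA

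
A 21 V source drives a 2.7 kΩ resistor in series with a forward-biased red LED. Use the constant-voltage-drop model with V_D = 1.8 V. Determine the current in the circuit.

I ≈ 7.1 mA

KVL around the loop: 21 = V_D + I·R = 1.8 + I × 2.7 kΩ.
So I = (21 − 1.8) / 2.7 kΩ = 19.2 / 2.7 = 7.11 mA.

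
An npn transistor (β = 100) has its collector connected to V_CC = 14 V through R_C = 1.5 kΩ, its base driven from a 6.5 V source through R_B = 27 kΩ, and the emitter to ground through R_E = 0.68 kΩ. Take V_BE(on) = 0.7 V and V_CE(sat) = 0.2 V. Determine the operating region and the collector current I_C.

active; I_C ≈ 6.1 mA

Assume active. Base-emitter loop: I_B = (V_BB − V_BE)/(R_B + (β+1)R_E) = (6.5 − 0.7)/(27 + 101×0.68) = 0.0606 mA.
I_C = β·I_B = 100×0.0606 = 6.06 mA.
V_CE = V_CC − I_C·R_C − I_E·R_E = 14 − 6.06×1.5 − 6.12×0.68 = 0.744 V > V_CE(sat), so the active-region assumption holds.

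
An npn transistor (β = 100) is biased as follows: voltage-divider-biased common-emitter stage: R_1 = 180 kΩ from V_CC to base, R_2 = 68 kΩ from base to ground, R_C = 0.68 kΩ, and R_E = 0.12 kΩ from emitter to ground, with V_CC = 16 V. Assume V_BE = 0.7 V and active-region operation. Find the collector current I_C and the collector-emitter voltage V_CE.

I_C ≈ 6 mA, V_CE ≈ 11 V

Thevenize the base divider: V_Th = V_CC·R_2/(R_1+R_2) = 16×68/248 = 4.39 V, R_Th = R_1‖R_2 = 49.4 kΩ.
Base-emitter loop: V_Th = I_B·R_Th + V_BE + (β+1)I_B·R_E, so I_B = (4.39 − 0.7) / (49.4 + 101×0.12) = 0.06 mA.
I_C = β·I_B = 100×0.06 = 6 mA, and I_E = (β+1)I_B = 6.06 mA.
V_CE = V_CC − I_C·R_C − I_E·R_E = 16 − 6×0.68 − 6.06×0.12 = 11.2 V.
V_CE = 11.2 V > 0.2 V confirms active-region operation.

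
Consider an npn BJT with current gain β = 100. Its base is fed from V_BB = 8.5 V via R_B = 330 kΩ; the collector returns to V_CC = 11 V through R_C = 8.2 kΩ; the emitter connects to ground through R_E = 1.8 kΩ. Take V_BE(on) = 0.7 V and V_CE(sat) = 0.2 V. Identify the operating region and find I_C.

Assume active: I_B = (8.5 − 0.7)/(330 + 101×1.8) = 0.0152 mA, I_C = β·I_B = 1.52 mA.
Then V_CE = 11 − 1.52×8.2 − 1.54×1.8 = -4.27 V < 0.2 V — the active assumption fails.
Re-solve with V_CE = 0.2 V. KCL at the emitter: V_E/R_E = (V_BB−0.7−V_E)/R_B + (V_CC−0.2−V_E)/R_C, giving V_E = 1.97 V.
I_C = (V_CC − 0.2 − V_E)/R_C = (10.8 − 1.97)/8.2 = 1.08 mA.
Check: I_B = (7.8 − 1.97)/330 = 0.0177 mA, and β·I_B = 1.77 mA > I_C, confirming saturation.

saturation; I_C ≈ 1.1 mA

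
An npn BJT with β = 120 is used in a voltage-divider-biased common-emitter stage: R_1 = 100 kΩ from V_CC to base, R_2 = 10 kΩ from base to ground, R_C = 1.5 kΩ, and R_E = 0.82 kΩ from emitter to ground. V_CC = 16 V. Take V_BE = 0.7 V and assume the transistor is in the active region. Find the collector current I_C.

Thevenize the base divider: V_Th = V_CC·R_2/(R_1+R_2) = 16×10/110 = 1.45 V, R_Th = R_1‖R_2 = 9.09 kΩ.
Base-emitter loop: V_Th = I_B·R_Th + V_BE + (β+1)I_B·R_E, so I_B = (1.45 − 0.7) / (9.09 + 121×0.82) = 0.00697 mA.
I_C = β·I_B = 120×0.00697 = 0.836 mA, and I_E = (β+1)I_B = 0.843 mA.
V_CE = V_CC − I_C·R_C − I_E·R_E = 16 − 0.836×1.5 − 0.843×0.82 = 14.1 V.
V_CE = 14.1 V > 0.2 V confirms active-region operation.

I_C ≈ 0.84 mA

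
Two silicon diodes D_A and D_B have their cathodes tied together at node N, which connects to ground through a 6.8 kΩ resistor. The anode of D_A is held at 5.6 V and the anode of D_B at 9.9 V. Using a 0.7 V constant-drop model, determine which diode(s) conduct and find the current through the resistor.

Only D_B conducts; I_R ≈ 1.4 mA

Assume both conduct. Then node N would need to be at both 5.6−0.7 = 4.9 V and 9.9−0.7 = 9.2 V, which is impossible.
Assume only D_B conducts: V_N = 9.9 − 0.7 = 9.2 V, so I_R = 9.2/6.8 = 1.35 mA.
Check D_A: its anode-to-cathode voltage is 5.6 − 9.2 = -3.6 V < 0.7 V, so it is off. The assumption is consistent.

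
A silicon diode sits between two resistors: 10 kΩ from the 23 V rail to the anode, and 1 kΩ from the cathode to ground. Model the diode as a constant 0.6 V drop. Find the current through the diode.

The two resistors are in series with the diode, so KVL gives 23 = I·10 + 0.6 + I·1.
I = (23 − 0.6) / (10 + 1) kΩ = 22.4 / 11 = 2.04 mA.

I ≈ 2 mA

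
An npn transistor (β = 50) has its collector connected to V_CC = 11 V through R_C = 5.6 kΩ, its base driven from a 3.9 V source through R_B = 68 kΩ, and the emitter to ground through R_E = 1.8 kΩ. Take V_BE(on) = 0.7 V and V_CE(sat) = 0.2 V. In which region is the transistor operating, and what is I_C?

Assume active. Base-emitter loop: I_B = (V_BB − V_BE)/(R_B + (β+1)R_E) = (3.9 − 0.7)/(68 + 51×1.8) = 0.02 mA.
I_C = β·I_B = 50×0.02 = 1 mA.
V_CE = V_CC − I_C·R_C − I_E·R_E = 11 − 1×5.6 − 1.02×1.8 = 3.55 V > V_CE(sat), so the active-region assumption holds.

active; I_C ≈ 1 mA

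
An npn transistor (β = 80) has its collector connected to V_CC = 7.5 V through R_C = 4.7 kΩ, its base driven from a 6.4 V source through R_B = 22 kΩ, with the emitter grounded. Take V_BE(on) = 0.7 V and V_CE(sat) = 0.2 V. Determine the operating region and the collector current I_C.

Assume active: I_B = (6.4 − 0.7)/22 = 0.259 mA, giving I_C = β·I_B = 20.7 mA.
But then V_CE = 7.5 − 20.7×4.7 = -89.9 V < V_CE(sat) = 0.2 V — impossible in the active region.
So the transistor is saturated. With V_CE = 0.2 V, I_C = (V_CC − 0.2)/R_C = 7.3/4.7 = 1.55 mA.
Check: β·I_B = 20.7 mA > I_C = 1.55 mA, confirming saturation.

saturation; I_C ≈ 1.6 mA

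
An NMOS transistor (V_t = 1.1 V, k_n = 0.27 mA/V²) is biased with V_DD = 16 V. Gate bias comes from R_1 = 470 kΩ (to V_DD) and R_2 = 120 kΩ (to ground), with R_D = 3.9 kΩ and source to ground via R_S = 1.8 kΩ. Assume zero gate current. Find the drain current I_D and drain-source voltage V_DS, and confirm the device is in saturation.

I_D ≈ 0.33 mA, V_DS ≈ 14 V

V_G = V_DD·R_2/(R_1+R_2) = 16×120/590 = 3.25 V.
Assume saturation: I_D = (k_n/2)(V_GS − V_t)² with V_GS = V_G − I_D·R_S = 3.25 − 1.8·I_D.
Substituting gives 0.437·I_D² − 2.05·I_D + 0.626 = 0, with roots I_D = 0.329 or 4.35 mA.
The root I_D = 4.35 mA gives V_GS = -4.58 V ≤ V_t, so take I_D = 0.329 mA.
Then V_GS = 2.66 V and V_DS = V_DD − I_D(R_D+R_S) = 16 − 0.329×5.7 = 14.1 V.
Saturation requires V_DS ≥ V_GS − V_t = 1.56 V; 14.1 ≥ 1.56 ✓.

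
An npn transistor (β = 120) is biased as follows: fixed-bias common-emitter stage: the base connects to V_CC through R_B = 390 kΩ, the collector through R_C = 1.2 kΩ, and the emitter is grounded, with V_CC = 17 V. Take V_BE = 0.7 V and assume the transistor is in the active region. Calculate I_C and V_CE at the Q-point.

Base loop: V_CC = I_B·R_B + V_BE, so I_B = (17 − 0.7)/390 kΩ = 0.0418 mA.
In the active region I_C = β·I_B = 120 × 0.0418 = 5.02 mA.
Collector loop: V_CE = V_CC − I_C·R_C = 17 − 5.02×1.2 = 11 V.
Since V_CE = 11 V > V_CE(sat) ≈ 0.2 V, the transistor is in the active region as assumed.

I_C ≈ 5 mA, V_CE ≈ 11 V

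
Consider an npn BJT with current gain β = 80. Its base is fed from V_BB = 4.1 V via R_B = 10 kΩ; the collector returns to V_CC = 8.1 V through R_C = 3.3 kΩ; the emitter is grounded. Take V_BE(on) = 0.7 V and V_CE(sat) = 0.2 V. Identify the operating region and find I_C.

saturation; I_C ≈ 2.4 mA

Assume active: I_B = (4.1 − 0.7)/10 = 0.34 mA, giving I_C = β·I_B = 27.2 mA.
But then V_CE = 8.1 − 27.2×3.3 = -81.7 V < V_CE(sat) = 0.2 V — impossible in the active region.
So the transistor is saturated. With V_CE = 0.2 V, I_C = (V_CC − 0.2)/R_C = 7.9/3.3 = 2.39 mA.
Check: β·I_B = 27.2 mA > I_C = 2.39 mA, confirming saturation.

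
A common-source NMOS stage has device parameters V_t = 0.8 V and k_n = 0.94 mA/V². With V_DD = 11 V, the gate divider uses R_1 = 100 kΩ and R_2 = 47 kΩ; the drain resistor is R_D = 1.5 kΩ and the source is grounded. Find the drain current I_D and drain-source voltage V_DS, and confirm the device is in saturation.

V_G = V_DD·R_2/(R_1+R_2) = 11×47/147 = 3.52 V. With the source grounded, V_GS = V_G = 3.52 V.
Assume saturation: I_D = (k_n/2)(V_GS − V_t)² = (0.94/2)×(3.52 − 0.8)² = 0.47×2.72² = 3.47 mA.
V_DS = V_DD − I_D·R_D = 11 − 3.47×1.5 = 5.8 V.
Saturation requires V_DS ≥ V_GS − V_t = 2.72 V; 5.8 ≥ 2.72 ✓.

I_D ≈ 3.5 mA, V_DS ≈ 5.8 V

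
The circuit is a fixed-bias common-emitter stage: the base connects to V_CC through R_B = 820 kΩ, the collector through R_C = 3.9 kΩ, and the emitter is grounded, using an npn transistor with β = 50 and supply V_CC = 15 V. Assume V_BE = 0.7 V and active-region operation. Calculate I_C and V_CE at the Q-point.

Base loop: V_CC = I_B·R_B + V_BE, so I_B = (15 − 0.7)/820 kΩ = 0.0174 mA.
In the active region I_C = β·I_B = 50 × 0.0174 = 0.872 mA.
Collector loop: V_CE = V_CC − I_C·R_C = 15 − 0.872×3.9 = 11.6 V.
Since V_CE = 11.6 V > V_CE(sat) ≈ 0.2 V, the transistor is in the active region as assumed.

I_C ≈ 0.87 mA, V_CE ≈ 12 V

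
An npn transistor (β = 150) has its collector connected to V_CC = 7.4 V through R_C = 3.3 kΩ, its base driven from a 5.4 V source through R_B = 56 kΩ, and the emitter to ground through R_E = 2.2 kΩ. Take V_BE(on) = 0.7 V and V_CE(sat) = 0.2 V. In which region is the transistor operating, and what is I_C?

Assume active: I_B = (5.4 − 0.7)/(56 + 151×2.2) = 0.0121 mA, I_C = β·I_B = 1.82 mA.
Then V_CE = 7.4 − 1.82×3.3 − 1.83×2.2 = -2.62 V < 0.2 V — the active assumption fails.
Re-solve with V_CE = 0.2 V. KCL at the emitter: V_E/R_E = (V_BB−0.7−V_E)/R_B + (V_CC−0.2−V_E)/R_C, giving V_E = 2.92 V.
I_C = (V_CC − 0.2 − V_E)/R_C = (7.2 − 2.92)/3.3 = 1.3 mA.
Check: I_B = (4.7 − 2.92)/56 = 0.0318 mA, and β·I_B = 4.76 mA > I_C, confirming saturation.

saturation; I_C ≈ 1.3 mA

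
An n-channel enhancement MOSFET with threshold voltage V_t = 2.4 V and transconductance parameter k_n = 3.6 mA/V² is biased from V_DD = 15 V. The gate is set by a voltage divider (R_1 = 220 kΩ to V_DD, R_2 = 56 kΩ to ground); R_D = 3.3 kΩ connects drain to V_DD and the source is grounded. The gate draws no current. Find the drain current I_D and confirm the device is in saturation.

V_G = V_DD·R_2/(R_1+R_2) = 15×56/276 = 3.04 V. With the source grounded, V_GS = V_G = 3.04 V.
Assume saturation: I_D = (k_n/2)(V_GS − V_t)² = (3.6/2)×(3.04 − 2.4)² = 1.8×0.643² = 0.745 mA.
V_DS = V_DD − I_D·R_D = 15 − 0.745×3.3 = 12.5 V.
Saturation requires V_DS ≥ V_GS − V_t = 0.643 V; 12.5 ≥ 0.643 ✓.

I_D ≈ 0.75 mA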